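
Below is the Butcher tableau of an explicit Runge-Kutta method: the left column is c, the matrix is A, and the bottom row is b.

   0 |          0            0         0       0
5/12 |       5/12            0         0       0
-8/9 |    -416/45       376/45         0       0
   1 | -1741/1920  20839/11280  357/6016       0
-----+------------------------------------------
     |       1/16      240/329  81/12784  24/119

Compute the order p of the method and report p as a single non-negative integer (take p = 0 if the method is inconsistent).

4

b = (1/16, 240/329, 81/12784, 24/119)
c = (0, 5/12, -8/9, 1)
Ac = (0, 0, 94/27, 413/576)
Σ b_i: 1/16·1 + 240/329·1 + 81/12784·1 + 24/119·1 = 1 ✓
b·c: 240/329·5/12 + 81/12784·(-8/9) + 24/119·1 = 1/2 ✓
b·c²: 240/329·25/144 + 81/12784·64/81 + 24/119·1 = 1/3 ✓
b·Ac: 81/12784·94/27 + 24/119·413/576 = 1/6 ✓
b·c³: 240/329·125/1728 + 81/12784·(-512/729) + 24/119·1 = 1/4 ✓
b·(c∘Ac): 81/12784·(-752/243) + 24/119·413/576 = 1/8 ✓
b·Ac²: 81/12784·235/162 + 24/119·847/2304 = 1/12 ✓
b·A²c: 24/119·119/576 = 1/24 ✓; 4 stages ⇒ order 4.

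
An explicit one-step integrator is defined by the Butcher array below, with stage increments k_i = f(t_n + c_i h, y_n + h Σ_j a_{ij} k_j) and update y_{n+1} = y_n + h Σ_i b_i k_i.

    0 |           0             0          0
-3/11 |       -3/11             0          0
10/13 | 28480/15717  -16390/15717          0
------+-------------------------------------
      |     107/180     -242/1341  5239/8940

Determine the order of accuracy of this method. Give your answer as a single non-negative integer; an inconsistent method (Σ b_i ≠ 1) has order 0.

b = (107/180, -242/1341, 5239/8940)
c = (0, -3/11, 10/13)
Ac = (0, 0, 1490/5239)
Σ b_i: 107/180·1 + (-242/1341)·1 + 5239/8940·1 = 1 ✓
b·c: (-242/1341)·(-3/11) + 5239/8940·10/13 = 1/2 ✓
b·c²: (-242/1341)·9/121 + 5239/8940·100/169 = 1/3 ✓
b·Ac: 5239/8940·1490/5239 = 1/6 ✓; 3 stages ⇒ order 3.

3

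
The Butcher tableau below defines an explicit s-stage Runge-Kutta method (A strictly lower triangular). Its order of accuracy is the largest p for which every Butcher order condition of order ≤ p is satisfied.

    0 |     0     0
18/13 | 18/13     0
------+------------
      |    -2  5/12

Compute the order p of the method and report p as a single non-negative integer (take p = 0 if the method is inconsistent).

0

b = (-2, 5/12)
c = (0, 18/13)
Σ b_i: (-2)·1 + 5/12·1 = -19/12 ≠ 1 ⇒ order 0.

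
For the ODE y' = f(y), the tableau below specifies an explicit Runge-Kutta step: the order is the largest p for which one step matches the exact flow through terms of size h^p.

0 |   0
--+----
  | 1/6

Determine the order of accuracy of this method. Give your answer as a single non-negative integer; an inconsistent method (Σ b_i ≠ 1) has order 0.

0

b = (1/6)
c = (0)
Σ b_i: 1/6·1 = 1/6 ≠ 1 ⇒ order 0.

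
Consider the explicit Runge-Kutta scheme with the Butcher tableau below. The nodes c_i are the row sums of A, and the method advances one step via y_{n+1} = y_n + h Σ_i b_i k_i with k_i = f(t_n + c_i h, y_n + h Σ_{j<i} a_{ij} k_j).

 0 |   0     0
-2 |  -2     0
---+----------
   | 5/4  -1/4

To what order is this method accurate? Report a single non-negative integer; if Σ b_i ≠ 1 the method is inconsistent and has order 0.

b = (5/4, -1/4)
c = (0, -2)
Σ b_i: 5/4·1 + (-1/4)·1 = 1 ✓
b·c: (-1/4)·(-2) = 1/2 ✓; 2 stages ⇒ order 2.

2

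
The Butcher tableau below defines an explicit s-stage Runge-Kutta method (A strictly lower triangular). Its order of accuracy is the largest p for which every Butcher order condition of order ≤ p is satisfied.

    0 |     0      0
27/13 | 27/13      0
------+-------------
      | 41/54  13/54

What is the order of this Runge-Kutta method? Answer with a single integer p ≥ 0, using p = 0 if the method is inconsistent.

b = (41/54, 13/54)
c = (0, 27/13)
Σ b_i: 41/54·1 + 13/54·1 = 1 ✓
b·c: 13/54·27/13 = 1/2 ✓; 2 stages ⇒ order 2.

2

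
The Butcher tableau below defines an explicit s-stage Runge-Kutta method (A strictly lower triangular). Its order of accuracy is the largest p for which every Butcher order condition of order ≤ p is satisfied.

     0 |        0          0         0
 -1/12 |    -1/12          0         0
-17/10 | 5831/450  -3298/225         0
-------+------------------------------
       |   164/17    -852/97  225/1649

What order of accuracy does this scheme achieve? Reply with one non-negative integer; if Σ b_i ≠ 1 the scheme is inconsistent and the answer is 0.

b = (164/17, -852/97, 225/1649)
c = (0, -1/12, -17/10)
Ac = (0, 0, 1649/1350)
Σ b_i: 164/17·1 + (-852/97)·1 + 225/1649·1 = 1 ✓
b·c: (-852/97)·(-1/12) + 225/1649·(-17/10) = 1/2 ✓
b·c²: (-852/97)·1/144 + 225/1649·289/100 = 1/3 ✓
b·Ac: 225/1649·1649/1350 = 1/6 ✓; 3 stages ⇒ order 3.

3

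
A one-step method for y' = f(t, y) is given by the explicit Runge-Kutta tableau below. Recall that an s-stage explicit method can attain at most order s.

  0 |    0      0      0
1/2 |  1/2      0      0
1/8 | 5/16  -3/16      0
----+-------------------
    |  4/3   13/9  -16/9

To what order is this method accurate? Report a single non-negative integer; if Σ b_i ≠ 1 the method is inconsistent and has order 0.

b = (4/3, 13/9, -16/9)
c = (0, 1/2, 1/8)
Ac = (0, 0, -3/32)
Σ b_i: 4/3·1 + 13/9·1 + (-16/9)·1 = 1 ✓
b·c: 13/9·1/2 + (-16/9)·1/8 = 1/2 ✓
b·c²: 13/9·1/4 + (-16/9)·1/64 = 1/3 ✓
b·Ac: (-16/9)·(-3/32) = 1/6 ✓; 3 stages ⇒ order 3.

3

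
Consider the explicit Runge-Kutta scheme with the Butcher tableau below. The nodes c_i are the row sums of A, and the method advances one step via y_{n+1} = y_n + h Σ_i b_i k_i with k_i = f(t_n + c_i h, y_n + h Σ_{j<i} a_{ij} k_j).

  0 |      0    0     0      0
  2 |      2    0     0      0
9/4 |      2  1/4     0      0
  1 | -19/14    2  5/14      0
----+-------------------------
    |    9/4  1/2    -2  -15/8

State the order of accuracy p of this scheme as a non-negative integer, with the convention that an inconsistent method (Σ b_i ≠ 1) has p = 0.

0

b = (9/4, 1/2, -2, -15/8)
c = (0, 2, 9/4, 1)
Ac = (0, 0, 1/2, 269/56)
Σ b_i: 9/4·1 + 1/2·1 + (-2)·1 + (-15/8)·1 = -9/8 ≠ 1 ⇒ order 0.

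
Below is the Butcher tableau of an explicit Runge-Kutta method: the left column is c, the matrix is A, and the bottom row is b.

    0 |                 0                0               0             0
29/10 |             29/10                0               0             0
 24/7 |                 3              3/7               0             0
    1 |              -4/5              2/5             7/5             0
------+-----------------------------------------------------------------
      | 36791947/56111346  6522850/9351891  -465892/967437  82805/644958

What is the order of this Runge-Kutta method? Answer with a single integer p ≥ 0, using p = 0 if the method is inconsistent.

b = (36791947/56111346, 6522850/9351891, -465892/967437, 82805/644958)
c = (0, 29/10, 24/7, 1)
Ac = (0, 0, 87/70, 149/25)
Σ b_i: 36791947/56111346·1 + 6522850/9351891·1 + (-465892/967437)·1 + 82805/644958·1 = 1 ✓
b·c: 6522850/9351891·29/10 + (-465892/967437)·24/7 + 82805/644958·1 = 1/2 ✓
b·c²: 6522850/9351891·841/100 + (-465892/967437)·576/49 + 82805/644958·1 = 1/3 ✓
b·Ac: (-465892/967437)·87/70 + 82805/644958·149/25 = 1/6 ✓
b·c³: 6522850/9351891·24389/1000 + (-465892/967437)·13824/343 + 82805/644958·1 = -102460571/45147060 ≠ 1/4 ⇒ order 3.
b·(c∘Ac): (-465892/967437)·1044/245 + 82805/644958·149/25 = -4149979/3224790 ≠ 1/8
b·Ac²: (-465892/967437)·2523/700 + 82805/644958·34687/1750 = 4058583/5016340 ≠ 1/12
b·A²c: 82805/644958·87/50 = 480269/2149860 ≠ 1/24

3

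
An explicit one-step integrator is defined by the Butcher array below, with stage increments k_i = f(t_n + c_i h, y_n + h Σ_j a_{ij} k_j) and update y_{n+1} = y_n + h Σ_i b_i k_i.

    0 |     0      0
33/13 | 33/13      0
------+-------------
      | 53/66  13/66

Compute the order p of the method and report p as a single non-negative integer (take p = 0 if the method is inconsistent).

2

b = (53/66, 13/66)
c = (0, 33/13)
Σ b_i: 53/66·1 + 13/66·1 = 1 ✓
b·c: 13/66·33/13 = 1/2 ✓; 2 stages ⇒ order 2.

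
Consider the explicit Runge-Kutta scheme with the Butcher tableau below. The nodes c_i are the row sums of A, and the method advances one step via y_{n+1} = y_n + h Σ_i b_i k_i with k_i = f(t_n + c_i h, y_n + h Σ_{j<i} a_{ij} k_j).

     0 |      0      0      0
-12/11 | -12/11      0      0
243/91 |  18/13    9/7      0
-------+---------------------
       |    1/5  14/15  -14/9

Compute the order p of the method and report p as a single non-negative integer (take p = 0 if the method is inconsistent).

0

b = (1/5, 14/15, -14/9)
c = (0, -12/11, 243/91)
Ac = (0, 0, -108/77)
Σ b_i: 1/5·1 + 14/15·1 + (-14/9)·1 = -19/45 ≠ 1 ⇒ order 0.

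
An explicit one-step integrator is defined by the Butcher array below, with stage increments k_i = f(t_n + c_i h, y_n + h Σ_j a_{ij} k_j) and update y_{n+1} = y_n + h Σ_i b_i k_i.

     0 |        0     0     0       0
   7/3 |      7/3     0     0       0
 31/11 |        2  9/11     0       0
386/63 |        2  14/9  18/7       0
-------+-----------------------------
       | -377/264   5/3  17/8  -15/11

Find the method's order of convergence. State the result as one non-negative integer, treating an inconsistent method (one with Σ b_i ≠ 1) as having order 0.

1

b = (-377/264, 5/3, 17/8, -15/11)
c = (0, 7/3, 31/11, 386/63)
Ac = (0, 0, 21/11, 22612/2079)
Σ b_i: (-377/264)·1 + 5/3·1 + 17/8·1 + (-15/11)·1 = 1 ✓
b·c: 5/3·7/3 + 17/8·31/11 + (-15/11)·386/63 = 8441/5544 ≠ 1/2 ⇒ order 1.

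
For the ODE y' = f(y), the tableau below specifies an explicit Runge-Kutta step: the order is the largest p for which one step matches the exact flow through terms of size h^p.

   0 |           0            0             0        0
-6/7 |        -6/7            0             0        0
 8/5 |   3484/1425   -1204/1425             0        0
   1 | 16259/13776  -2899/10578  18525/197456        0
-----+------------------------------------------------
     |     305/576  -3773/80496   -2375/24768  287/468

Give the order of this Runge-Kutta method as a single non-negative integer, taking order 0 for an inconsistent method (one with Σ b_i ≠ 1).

4

b = (305/576, -3773/80496, -2375/24768, 287/468)
c = (0, -6/7, 8/5, 1)
Ac = (0, 0, 344/475, 221/574)
Σ b_i: 305/576·1 + (-3773/80496)·1 + (-2375/24768)·1 + 287/468·1 = 1 ✓
b·c: (-3773/80496)·(-6/7) + (-2375/24768)·8/5 + 287/468·1 = 1/2 ✓
b·c²: (-3773/80496)·36/49 + (-2375/24768)·64/25 + 287/468·1 = 1/3 ✓
b·Ac: (-2375/24768)·344/475 + 287/468·221/574 = 1/6 ✓
b·c³: (-3773/80496)·(-216/343) + (-2375/24768)·512/125 + 287/468·1 = 1/4 ✓
b·(c∘Ac): (-2375/24768)·2752/2375 + 287/468·221/574 = 1/8 ✓
b·Ac²: (-2375/24768)·(-2064/3325) + 287/468·78/2009 = 1/12 ✓
b·A²c: 287/468·39/574 = 1/24 ✓; 4 stages ⇒ order 4.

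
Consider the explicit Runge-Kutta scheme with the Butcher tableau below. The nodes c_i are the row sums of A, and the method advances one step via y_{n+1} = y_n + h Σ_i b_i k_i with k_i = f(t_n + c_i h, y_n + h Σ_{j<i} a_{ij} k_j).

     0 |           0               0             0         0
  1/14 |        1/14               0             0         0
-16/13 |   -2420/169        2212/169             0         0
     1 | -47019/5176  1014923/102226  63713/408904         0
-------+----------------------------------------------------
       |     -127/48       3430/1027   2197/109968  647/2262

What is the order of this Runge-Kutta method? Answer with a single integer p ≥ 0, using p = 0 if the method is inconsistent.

4

b = (-127/48, 3430/1027, 2197/109968, 647/2262)
c = (0, 1/14, -16/13, 1)
Ac = (0, 0, 158/169, 1339/2588)
Σ b_i: (-127/48)·1 + 3430/1027·1 + 2197/109968·1 + 647/2262·1 = 1 ✓
b·c: 3430/1027·1/14 + 2197/109968·(-16/13) + 647/2262·1 = 1/2 ✓
b·c²: 3430/1027·1/196 + 2197/109968·256/169 + 647/2262·1 = 1/3 ✓
b·Ac: 2197/109968·158/169 + 647/2262·1339/2588 = 1/6 ✓
b·c³: 3430/1027·1/2744 + 2197/109968·(-4096/2197) + 647/2262·1 = 1/4 ✓
b·(c∘Ac): 2197/109968·(-2528/2197) + 647/2262·1339/2588 = 1/8 ✓
b·Ac²: 2197/109968·79/1183 + 647/2262·10387/36232 = 1/12 ✓
b·A²c: 647/2262·377/2588 = 1/24 ✓; 4 stages ⇒ order 4.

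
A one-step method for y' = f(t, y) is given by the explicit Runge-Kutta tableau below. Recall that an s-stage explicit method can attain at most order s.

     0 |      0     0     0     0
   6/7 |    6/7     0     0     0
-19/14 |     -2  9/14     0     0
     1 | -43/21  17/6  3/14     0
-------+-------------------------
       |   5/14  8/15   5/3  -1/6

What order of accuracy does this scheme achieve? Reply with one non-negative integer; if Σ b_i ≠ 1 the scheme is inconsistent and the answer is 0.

0

b = (5/14, 8/15, 5/3, -1/6)
c = (0, 6/7, -19/14, 1)
Ac = (0, 0, 27/49, 419/196)
Σ b_i: 5/14·1 + 8/15·1 + 5/3·1 + (-1/6)·1 = 251/105 ≠ 1 ⇒ order 0.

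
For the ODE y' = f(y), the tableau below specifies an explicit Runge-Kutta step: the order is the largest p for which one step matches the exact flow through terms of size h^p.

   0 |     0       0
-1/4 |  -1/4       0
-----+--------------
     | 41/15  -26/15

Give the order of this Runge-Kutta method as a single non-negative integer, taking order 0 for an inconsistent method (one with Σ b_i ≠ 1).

b = (41/15, -26/15)
c = (0, -1/4)
Σ b_i: 41/15·1 + (-26/15)·1 = 1 ✓
b·c: (-26/15)·(-1/4) = 13/30 ≠ 1/2 ⇒ order 1.

1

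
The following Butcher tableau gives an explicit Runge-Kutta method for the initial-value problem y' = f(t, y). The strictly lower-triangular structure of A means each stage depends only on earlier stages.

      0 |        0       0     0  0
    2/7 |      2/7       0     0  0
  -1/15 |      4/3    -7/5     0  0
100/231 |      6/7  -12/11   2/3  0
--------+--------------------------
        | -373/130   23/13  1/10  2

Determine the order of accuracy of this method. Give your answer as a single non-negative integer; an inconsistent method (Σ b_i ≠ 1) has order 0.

b = (-373/130, 23/13, 1/10, 2)
c = (0, 2/7, -1/15, 100/231)
Ac = (0, 0, -2/5, -1234/3465)
Σ b_i: (-373/130)·1 + 23/13·1 + 1/10·1 + 2·1 = 1 ✓
b·c: 23/13·2/7 + 1/10·(-1/15) + 2·100/231 = 204899/150150 ≠ 1/2 ⇒ order 1.

1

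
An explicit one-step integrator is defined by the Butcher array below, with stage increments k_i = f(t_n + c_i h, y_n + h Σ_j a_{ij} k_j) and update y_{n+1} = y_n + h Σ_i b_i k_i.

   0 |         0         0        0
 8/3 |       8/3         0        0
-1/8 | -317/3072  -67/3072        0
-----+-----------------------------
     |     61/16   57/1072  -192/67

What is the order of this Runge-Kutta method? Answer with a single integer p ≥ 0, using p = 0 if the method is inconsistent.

3

b = (61/16, 57/1072, -192/67)
c = (0, 8/3, -1/8)
Ac = (0, 0, -67/1152)
Σ b_i: 61/16·1 + 57/1072·1 + (-192/67)·1 = 1 ✓
b·c: 57/1072·8/3 + (-192/67)·(-1/8) = 1/2 ✓
b·c²: 57/1072·64/9 + (-192/67)·1/64 = 1/3 ✓
b·Ac: (-192/67)·(-67/1152) = 1/6 ✓; 3 stages ⇒ order 3.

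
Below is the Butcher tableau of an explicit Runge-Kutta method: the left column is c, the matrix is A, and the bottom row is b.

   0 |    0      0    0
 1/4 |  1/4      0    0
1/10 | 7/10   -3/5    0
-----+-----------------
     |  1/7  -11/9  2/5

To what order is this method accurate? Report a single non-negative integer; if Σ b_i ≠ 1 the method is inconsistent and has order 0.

0

b = (1/7, -11/9, 2/5)
c = (0, 1/4, 1/10)
Ac = (0, 0, -3/20)
Σ b_i: 1/7·1 + (-11/9)·1 + 2/5·1 = -214/315 ≠ 1 ⇒ order 0.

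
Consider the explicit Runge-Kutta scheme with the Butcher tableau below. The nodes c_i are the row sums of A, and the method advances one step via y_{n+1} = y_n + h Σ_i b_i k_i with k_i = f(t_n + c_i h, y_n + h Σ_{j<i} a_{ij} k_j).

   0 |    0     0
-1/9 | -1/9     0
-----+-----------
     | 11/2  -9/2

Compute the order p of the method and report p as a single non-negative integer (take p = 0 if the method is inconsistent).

b = (11/2, -9/2)
c = (0, -1/9)
Σ b_i: 11/2·1 + (-9/2)·1 = 1 ✓
b·c: (-9/2)·(-1/9) = 1/2 ✓; 2 stages ⇒ order 2.

2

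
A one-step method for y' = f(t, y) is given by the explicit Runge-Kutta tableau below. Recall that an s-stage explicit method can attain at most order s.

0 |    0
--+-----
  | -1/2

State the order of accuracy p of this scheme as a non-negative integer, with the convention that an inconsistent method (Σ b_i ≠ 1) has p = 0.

0

b = (-1/2)
c = (0)
Σ b_i: (-1/2)·1 = -1/2 ≠ 1 ⇒ order 0.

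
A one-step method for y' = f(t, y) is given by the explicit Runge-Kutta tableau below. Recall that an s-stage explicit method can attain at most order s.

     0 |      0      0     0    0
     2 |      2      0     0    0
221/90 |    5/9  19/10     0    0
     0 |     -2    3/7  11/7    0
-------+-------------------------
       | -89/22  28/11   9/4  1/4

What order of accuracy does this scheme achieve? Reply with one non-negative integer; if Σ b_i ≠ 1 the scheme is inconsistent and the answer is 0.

b = (-89/22, 28/11, 9/4, 1/4)
c = (0, 2, 221/90, 0)
Ac = (0, 0, 19/5, 2971/630)
Σ b_i: (-89/22)·1 + 28/11·1 + 9/4·1 + 1/4·1 = 1 ✓
b·c: 28/11·2 + 9/4·221/90 = 4671/440 ≠ 1/2 ⇒ order 1.

1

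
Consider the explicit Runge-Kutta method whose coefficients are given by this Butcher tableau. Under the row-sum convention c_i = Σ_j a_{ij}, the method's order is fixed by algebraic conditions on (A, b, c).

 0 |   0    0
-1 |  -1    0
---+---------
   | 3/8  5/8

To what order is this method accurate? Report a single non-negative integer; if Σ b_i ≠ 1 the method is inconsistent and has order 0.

b = (3/8, 5/8)
c = (0, -1)
Σ b_i: 3/8·1 + 5/8·1 = 1 ✓
b·c: 5/8·(-1) = -5/8 ≠ 1/2 ⇒ order 1.

1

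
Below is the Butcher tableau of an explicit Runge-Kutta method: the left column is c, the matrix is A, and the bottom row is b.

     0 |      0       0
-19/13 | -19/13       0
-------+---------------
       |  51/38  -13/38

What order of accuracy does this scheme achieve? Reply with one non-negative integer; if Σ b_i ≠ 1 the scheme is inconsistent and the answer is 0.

2

b = (51/38, -13/38)
c = (0, -19/13)
Σ b_i: 51/38·1 + (-13/38)·1 = 1 ✓
b·c: (-13/38)·(-19/13) = 1/2 ✓; 2 stages ⇒ order 2.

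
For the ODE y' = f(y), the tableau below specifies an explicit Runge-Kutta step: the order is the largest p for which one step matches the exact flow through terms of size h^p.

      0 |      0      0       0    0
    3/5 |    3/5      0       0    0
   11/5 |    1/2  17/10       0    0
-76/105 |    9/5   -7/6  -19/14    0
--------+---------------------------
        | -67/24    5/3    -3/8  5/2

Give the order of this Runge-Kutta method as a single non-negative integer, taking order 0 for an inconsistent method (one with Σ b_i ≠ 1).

b = (-67/24, 5/3, -3/8, 5/2)
c = (0, 3/5, 11/5, -76/105)
Ac = (0, 0, 51/50, -129/35)
Σ b_i: (-67/24)·1 + 5/3·1 + (-3/8)·1 + 5/2·1 = 1 ✓
b·c: 5/3·3/5 + (-3/8)·11/5 + 5/2·(-76/105) = -1373/840 ≠ 1/2 ⇒ order 1.

1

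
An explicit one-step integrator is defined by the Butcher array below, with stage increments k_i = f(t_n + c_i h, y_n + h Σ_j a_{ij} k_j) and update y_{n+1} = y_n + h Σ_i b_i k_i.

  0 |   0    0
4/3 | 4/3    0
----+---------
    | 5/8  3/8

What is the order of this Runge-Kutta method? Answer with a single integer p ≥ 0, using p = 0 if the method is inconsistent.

b = (5/8, 3/8)
c = (0, 4/3)
Σ b_i: 5/8·1 + 3/8·1 = 1 ✓
b·c: 3/8·4/3 = 1/2 ✓; 2 stages ⇒ order 2.

2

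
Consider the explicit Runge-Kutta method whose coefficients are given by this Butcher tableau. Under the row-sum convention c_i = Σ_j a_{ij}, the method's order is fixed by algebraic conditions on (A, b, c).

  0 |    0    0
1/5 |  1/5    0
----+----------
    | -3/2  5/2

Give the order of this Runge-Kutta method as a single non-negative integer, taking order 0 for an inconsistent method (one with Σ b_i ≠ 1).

b = (-3/2, 5/2)
c = (0, 1/5)
Σ b_i: (-3/2)·1 + 5/2·1 = 1 ✓
b·c: 5/2·1/5 = 1/2 ✓; 2 stages ⇒ order 2.

2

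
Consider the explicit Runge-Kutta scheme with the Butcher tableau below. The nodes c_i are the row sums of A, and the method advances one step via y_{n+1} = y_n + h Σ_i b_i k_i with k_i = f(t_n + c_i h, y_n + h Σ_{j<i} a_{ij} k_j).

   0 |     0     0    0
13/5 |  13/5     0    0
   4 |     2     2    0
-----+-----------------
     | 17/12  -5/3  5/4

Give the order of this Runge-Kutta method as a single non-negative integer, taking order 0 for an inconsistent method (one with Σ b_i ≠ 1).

1

b = (17/12, -5/3, 5/4)
c = (0, 13/5, 4)
Ac = (0, 0, 26/5)
Σ b_i: 17/12·1 + (-5/3)·1 + 5/4·1 = 1 ✓
b·c: (-5/3)·13/5 + 5/4·4 = 2/3 ≠ 1/2 ⇒ order 1.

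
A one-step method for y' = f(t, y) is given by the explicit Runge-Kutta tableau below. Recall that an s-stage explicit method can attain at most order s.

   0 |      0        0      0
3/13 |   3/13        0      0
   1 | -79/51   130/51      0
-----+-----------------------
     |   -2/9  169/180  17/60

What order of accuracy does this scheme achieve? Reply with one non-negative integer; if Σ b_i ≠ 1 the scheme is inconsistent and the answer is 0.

3

b = (-2/9, 169/180, 17/60)
c = (0, 3/13, 1)
Ac = (0, 0, 10/17)
Σ b_i: (-2/9)·1 + 169/180·1 + 17/60·1 = 1 ✓
b·c: 169/180·3/13 + 17/60·1 = 1/2 ✓
b·c²: 169/180·9/169 + 17/60·1 = 1/3 ✓
b·Ac: 17/60·10/17 = 1/6 ✓; 3 stages ⇒ order 3.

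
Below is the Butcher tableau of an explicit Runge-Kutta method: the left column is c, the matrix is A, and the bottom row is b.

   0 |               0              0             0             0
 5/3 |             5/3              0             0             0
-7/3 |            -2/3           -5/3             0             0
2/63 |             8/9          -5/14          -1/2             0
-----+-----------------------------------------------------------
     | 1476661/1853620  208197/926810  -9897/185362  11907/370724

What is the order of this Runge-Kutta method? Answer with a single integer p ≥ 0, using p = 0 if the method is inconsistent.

b = (1476661/1853620, 208197/926810, -9897/185362, 11907/370724)
c = (0, 5/3, -7/3, 2/63)
Ac = (0, 0, -25/9, 4/7)
Σ b_i: 1476661/1853620·1 + 208197/926810·1 + (-9897/185362)·1 + 11907/370724·1 = 1 ✓
b·c: 208197/926810·5/3 + (-9897/185362)·(-7/3) + 11907/370724·2/63 = 1/2 ✓
b·c²: 208197/926810·25/9 + (-9897/185362)·49/9 + 11907/370724·4/3969 = 1/3 ✓
b·Ac: (-9897/185362)·(-25/9) + 11907/370724·4/7 = 1/6 ✓
b·c³: 208197/926810·125/27 + (-9897/185362)·(-343/27) + 11907/370724·8/250047 = 10032868/5838903 ≠ 1/4 ⇒ order 3.
b·(c∘Ac): (-9897/185362)·175/27 + 11907/370724·8/441 = -576353/1668258 ≠ 1/8
b·Ac²: (-9897/185362)·(-125/27) + 11907/370724·(-26/7) = 106679/834129 ≠ 1/12
b·A²c: 11907/370724·25/18 = 33075/741448 ≠ 1/24

3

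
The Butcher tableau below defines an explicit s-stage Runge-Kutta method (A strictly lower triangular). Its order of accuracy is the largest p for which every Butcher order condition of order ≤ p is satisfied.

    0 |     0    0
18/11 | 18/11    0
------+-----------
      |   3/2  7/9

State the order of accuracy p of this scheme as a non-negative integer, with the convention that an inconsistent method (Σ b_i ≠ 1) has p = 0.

b = (3/2, 7/9)
c = (0, 18/11)
Σ b_i: 3/2·1 + 7/9·1 = 41/18 ≠ 1 ⇒ order 0.

0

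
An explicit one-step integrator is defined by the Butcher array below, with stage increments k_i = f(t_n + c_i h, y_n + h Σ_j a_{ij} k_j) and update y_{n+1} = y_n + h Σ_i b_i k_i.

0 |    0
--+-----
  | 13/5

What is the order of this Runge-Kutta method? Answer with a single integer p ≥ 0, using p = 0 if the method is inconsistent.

0

b = (13/5)
c = (0)
Σ b_i: 13/5·1 = 13/5 ≠ 1 ⇒ order 0.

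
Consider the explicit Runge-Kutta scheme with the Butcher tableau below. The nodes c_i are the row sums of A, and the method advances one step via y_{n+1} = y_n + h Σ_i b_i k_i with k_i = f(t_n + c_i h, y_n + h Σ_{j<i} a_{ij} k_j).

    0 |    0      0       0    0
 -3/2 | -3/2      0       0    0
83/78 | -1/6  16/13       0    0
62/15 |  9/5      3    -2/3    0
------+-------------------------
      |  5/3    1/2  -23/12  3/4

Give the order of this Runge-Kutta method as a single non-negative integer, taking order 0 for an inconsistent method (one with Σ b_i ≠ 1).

b = (5/3, 1/2, -23/12, 3/4)
c = (0, -3/2, 83/78, 62/15)
Ac = (0, 0, -24/13, -1219/234)
Σ b_i: 5/3·1 + 1/2·1 + (-23/12)·1 + 3/4·1 = 1 ✓
b·c: 1/2·(-3/2) + (-23/12)·83/78 + 3/4·62/15 = 1453/4680 ≠ 1/2 ⇒ order 1.

1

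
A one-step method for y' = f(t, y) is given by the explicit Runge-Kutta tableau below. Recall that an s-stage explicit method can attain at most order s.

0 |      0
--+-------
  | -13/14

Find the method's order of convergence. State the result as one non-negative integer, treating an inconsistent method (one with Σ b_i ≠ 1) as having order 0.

0

b = (-13/14)
c = (0)
Σ b_i: (-13/14)·1 = -13/14 ≠ 1 ⇒ order 0.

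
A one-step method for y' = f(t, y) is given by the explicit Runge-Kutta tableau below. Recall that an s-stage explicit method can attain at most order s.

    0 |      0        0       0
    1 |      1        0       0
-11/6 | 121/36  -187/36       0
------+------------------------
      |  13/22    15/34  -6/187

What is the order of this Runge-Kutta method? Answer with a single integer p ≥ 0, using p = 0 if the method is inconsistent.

b = (13/22, 15/34, -6/187)
c = (0, 1, -11/6)
Ac = (0, 0, -187/36)
Σ b_i: 13/22·1 + 15/34·1 + (-6/187)·1 = 1 ✓
b·c: 15/34·1 + (-6/187)·(-11/6) = 1/2 ✓
b·c²: 15/34·1 + (-6/187)·121/36 = 1/3 ✓
b·Ac: (-6/187)·(-187/36) = 1/6 ✓; 3 stages ⇒ order 3.

3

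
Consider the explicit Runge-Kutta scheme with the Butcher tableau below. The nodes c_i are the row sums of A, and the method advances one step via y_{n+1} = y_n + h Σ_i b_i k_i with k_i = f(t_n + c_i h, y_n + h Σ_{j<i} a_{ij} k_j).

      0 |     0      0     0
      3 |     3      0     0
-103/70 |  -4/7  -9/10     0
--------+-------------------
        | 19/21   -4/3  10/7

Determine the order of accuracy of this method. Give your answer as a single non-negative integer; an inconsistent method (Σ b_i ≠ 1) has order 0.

b = (19/21, -4/3, 10/7)
c = (0, 3, -103/70)
Ac = (0, 0, -27/10)
Σ b_i: 19/21·1 + (-4/3)·1 + 10/7·1 = 1 ✓
b·c: (-4/3)·3 + 10/7·(-103/70) = -299/49 ≠ 1/2 ⇒ order 1.

1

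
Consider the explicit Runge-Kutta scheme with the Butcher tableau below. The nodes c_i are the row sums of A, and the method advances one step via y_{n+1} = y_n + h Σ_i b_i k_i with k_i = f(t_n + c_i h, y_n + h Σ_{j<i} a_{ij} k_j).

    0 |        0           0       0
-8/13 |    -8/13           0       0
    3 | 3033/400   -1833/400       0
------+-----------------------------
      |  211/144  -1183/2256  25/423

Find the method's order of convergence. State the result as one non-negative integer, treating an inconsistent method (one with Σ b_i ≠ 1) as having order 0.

3

b = (211/144, -1183/2256, 25/423)
c = (0, -8/13, 3)
Ac = (0, 0, 141/50)
Σ b_i: 211/144·1 + (-1183/2256)·1 + 25/423·1 = 1 ✓
b·c: (-1183/2256)·(-8/13) + 25/423·3 = 1/2 ✓
b·c²: (-1183/2256)·64/169 + 25/423·9 = 1/3 ✓
b·Ac: 25/423·141/50 = 1/6 ✓; 3 stages ⇒ order 3.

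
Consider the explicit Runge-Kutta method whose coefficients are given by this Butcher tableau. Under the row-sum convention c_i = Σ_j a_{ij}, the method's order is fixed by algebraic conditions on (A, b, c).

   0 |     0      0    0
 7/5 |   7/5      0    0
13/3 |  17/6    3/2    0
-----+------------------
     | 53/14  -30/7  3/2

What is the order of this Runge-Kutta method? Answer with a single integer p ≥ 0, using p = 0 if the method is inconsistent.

b = (53/14, -30/7, 3/2)
c = (0, 7/5, 13/3)
Ac = (0, 0, 21/10)
Σ b_i: 53/14·1 + (-30/7)·1 + 3/2·1 = 1 ✓
b·c: (-30/7)·7/5 + 3/2·13/3 = 1/2 ✓
b·c²: (-30/7)·49/25 + 3/2·169/9 = 593/30 ≠ 1/3 ⇒ order 2.
b·Ac: 3/2·21/10 = 63/20 ≠ 1/6

2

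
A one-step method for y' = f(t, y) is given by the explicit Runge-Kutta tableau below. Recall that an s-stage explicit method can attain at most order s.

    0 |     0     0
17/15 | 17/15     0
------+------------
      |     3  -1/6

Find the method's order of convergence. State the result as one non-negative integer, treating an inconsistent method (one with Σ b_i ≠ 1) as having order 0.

0

b = (3, -1/6)
c = (0, 17/15)
Σ b_i: 3·1 + (-1/6)·1 = 17/6 ≠ 1 ⇒ order 0.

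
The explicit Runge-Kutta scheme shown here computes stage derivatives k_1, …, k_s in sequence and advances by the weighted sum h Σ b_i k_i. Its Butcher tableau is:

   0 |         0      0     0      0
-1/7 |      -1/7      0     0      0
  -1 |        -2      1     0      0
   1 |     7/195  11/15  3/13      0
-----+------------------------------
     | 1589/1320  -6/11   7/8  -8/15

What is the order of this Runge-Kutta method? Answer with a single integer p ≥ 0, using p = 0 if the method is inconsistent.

b = (1589/1320, -6/11, 7/8, -8/15)
c = (0, -1/7, -1, 1)
Ac = (0, 0, -1/7, -458/1365)
Σ b_i: 1589/1320·1 + (-6/11)·1 + 7/8·1 + (-8/15)·1 = 1 ✓
b·c: (-6/11)·(-1/7) + 7/8·(-1) + (-8/15)·1 = -12293/9240 ≠ 1/2 ⇒ order 1.

1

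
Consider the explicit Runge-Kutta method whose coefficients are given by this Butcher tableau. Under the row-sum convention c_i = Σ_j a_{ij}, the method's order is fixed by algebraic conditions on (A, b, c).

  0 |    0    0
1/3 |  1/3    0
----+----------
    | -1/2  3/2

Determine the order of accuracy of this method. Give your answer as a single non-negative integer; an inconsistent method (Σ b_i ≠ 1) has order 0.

b = (-1/2, 3/2)
c = (0, 1/3)
Σ b_i: (-1/2)·1 + 3/2·1 = 1 ✓
b·c: 3/2·1/3 = 1/2 ✓; 2 stages ⇒ order 2.

2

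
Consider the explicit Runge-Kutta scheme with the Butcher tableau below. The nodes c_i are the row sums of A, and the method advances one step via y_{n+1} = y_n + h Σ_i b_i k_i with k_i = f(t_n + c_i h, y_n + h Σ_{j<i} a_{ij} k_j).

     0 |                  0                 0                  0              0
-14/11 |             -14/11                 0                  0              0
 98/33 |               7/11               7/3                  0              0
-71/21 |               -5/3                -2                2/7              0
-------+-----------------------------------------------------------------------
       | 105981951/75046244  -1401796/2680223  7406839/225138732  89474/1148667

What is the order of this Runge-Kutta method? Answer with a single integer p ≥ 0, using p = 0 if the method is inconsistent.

3

b = (105981951/75046244, -1401796/2680223, 7406839/225138732, 89474/1148667)
c = (0, -14/11, 98/33, -71/21)
Ac = (0, 0, -98/33, 112/33)
Σ b_i: 105981951/75046244·1 + (-1401796/2680223)·1 + 7406839/225138732·1 + 89474/1148667·1 = 1 ✓
b·c: (-1401796/2680223)·(-14/11) + 7406839/225138732·98/33 + 89474/1148667·(-71/21) = 1/2 ✓
b·c²: (-1401796/2680223)·196/121 + 7406839/225138732·9604/1089 + 89474/1148667·5041/441 = 1/3 ✓
b·Ac: 7406839/225138732·(-98/33) + 89474/1148667·112/33 = 1/6 ✓
b·c³: (-1401796/2680223)·(-2744/1331) + 7406839/225138732·941192/35937 + 89474/1148667·(-357911/9261) = -3124512824/2918762847 ≠ 1/4 ⇒ order 3.
b·(c∘Ac): 7406839/225138732·(-9604/1089) + 89474/1148667·(-1136/99) = -44878855/37906011 ≠ 1/8
b·Ac²: 7406839/225138732·1372/363 + 89474/1148667·(-784/1089) = 7763273/113718033 ≠ 1/12
b·A²c: 89474/1148667·(-28/33) = -227752/3446001 ≠ 1/24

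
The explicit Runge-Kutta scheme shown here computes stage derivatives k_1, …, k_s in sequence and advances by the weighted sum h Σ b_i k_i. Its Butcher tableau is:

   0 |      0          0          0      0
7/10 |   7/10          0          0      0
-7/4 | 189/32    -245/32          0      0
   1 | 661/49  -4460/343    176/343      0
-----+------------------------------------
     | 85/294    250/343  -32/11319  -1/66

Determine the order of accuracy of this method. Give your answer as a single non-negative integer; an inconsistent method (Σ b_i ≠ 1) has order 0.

b = (85/294, 250/343, -32/11319, -1/66)
c = (0, 7/10, -7/4, 1)
Ac = (0, 0, -343/64, -10)
Σ b_i: 85/294·1 + 250/343·1 + (-32/11319)·1 + (-1/66)·1 = 1 ✓
b·c: 250/343·7/10 + (-32/11319)·(-7/4) + (-1/66)·1 = 1/2 ✓
b·c²: 250/343·49/100 + (-32/11319)·49/16 + (-1/66)·1 = 1/3 ✓
b·Ac: (-32/11319)·(-343/64) + (-1/66)·(-10) = 1/6 ✓
b·c³: 250/343·343/1000 + (-32/11319)·(-343/64) + (-1/66)·1 = 1/4 ✓
b·(c∘Ac): (-32/11319)·2401/256 + (-1/66)·(-10) = 1/8 ✓
b·Ac²: (-32/11319)·(-2401/640) + (-1/66)·(-24/5) = 1/12 ✓
b·A²c: (-1/66)·(-11/4) = 1/24 ✓; 4 stages ⇒ order 4.

4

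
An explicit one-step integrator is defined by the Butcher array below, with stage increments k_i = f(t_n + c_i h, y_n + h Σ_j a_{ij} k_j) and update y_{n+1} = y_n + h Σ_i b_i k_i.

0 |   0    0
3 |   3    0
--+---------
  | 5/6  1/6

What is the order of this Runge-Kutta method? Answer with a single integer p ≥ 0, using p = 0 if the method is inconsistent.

2

b = (5/6, 1/6)
c = (0, 3)
Σ b_i: 5/6·1 + 1/6·1 = 1 ✓
b·c: 1/6·3 = 1/2 ✓; 2 stages ⇒ order 2.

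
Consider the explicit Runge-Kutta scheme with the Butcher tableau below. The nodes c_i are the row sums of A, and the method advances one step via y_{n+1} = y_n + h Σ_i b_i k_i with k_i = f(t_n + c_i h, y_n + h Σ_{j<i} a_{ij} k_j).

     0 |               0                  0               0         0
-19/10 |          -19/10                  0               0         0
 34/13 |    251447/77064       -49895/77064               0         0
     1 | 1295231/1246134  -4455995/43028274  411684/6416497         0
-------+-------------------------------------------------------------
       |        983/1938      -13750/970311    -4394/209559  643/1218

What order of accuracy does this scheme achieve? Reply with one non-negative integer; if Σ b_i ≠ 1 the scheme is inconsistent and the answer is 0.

b = (983/1938, -13750/970311, -4394/209559, 643/1218)
c = (0, -19/10, 34/13, 1)
Ac = (0, 0, 9979/8112, 2813/7716)
Σ b_i: 983/1938·1 + (-13750/970311)·1 + (-4394/209559)·1 + 643/1218·1 = 1 ✓
b·c: (-13750/970311)·(-19/10) + (-4394/209559)·34/13 + 643/1218·1 = 1/2 ✓
b·c²: (-13750/970311)·361/100 + (-4394/209559)·1156/169 + 643/1218·1 = 1/3 ✓
b·Ac: (-4394/209559)·9979/8112 + 643/1218·2813/7716 = 1/6 ✓
b·c³: (-13750/970311)·(-6859/1000) + (-4394/209559)·39304/2197 + 643/1218·1 = 1/4 ✓
b·(c∘Ac): (-4394/209559)·169643/52728 + 643/1218·2813/7716 = 1/8 ✓
b·Ac²: (-4394/209559)·(-189601/81120) + 643/1218·5017/77160 = 1/12 ✓
b·A²c: 643/1218·203/2572 = 1/24 ✓; 4 stages ⇒ order 4.

4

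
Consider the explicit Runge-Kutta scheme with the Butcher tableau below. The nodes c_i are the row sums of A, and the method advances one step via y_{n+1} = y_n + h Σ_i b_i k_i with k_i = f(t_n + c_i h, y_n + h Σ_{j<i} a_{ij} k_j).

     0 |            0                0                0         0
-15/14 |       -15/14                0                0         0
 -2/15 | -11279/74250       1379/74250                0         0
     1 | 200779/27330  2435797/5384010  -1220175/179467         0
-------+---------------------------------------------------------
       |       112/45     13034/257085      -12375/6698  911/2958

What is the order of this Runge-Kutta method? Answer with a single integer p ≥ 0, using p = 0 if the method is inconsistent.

b = (112/45, 13034/257085, -12375/6698, 911/2958)
c = (0, -15/14, -2/15, 1)
Ac = (0, 0, -197/9900, 1537/3644)
Σ b_i: 112/45·1 + 13034/257085·1 + (-12375/6698)·1 + 911/2958·1 = 1 ✓
b·c: 13034/257085·(-15/14) + (-12375/6698)·(-2/15) + 911/2958·1 = 1/2 ✓
b·c²: 13034/257085·225/196 + (-12375/6698)·4/225 + 911/2958·1 = 1/3 ✓
b·Ac: (-12375/6698)·(-197/9900) + 911/2958·1537/3644 = 1/6 ✓
b·c³: 13034/257085·(-3375/2744) + (-12375/6698)·(-8/3375) + 911/2958·1 = 1/4 ✓
b·(c∘Ac): (-12375/6698)·197/74250 + 911/2958·1537/3644 = 1/8 ✓
b·Ac²: (-12375/6698)·197/9240 + 911/2958·20329/51016 = 1/12 ✓
b·A²c: 911/2958·493/3644 = 1/24 ✓; 4 stages ⇒ order 4.

4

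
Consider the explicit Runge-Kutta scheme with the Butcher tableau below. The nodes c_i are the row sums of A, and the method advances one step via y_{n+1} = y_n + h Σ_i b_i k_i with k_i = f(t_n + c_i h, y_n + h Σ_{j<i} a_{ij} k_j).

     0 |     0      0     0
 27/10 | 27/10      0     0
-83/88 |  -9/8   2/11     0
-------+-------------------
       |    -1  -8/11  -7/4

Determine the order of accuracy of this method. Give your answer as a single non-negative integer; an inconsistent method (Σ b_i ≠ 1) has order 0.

0

b = (-1, -8/11, -7/4)
c = (0, 27/10, -83/88)
Ac = (0, 0, 27/55)
Σ b_i: (-1)·1 + (-8/11)·1 + (-7/4)·1 = -153/44 ≠ 1 ⇒ order 0.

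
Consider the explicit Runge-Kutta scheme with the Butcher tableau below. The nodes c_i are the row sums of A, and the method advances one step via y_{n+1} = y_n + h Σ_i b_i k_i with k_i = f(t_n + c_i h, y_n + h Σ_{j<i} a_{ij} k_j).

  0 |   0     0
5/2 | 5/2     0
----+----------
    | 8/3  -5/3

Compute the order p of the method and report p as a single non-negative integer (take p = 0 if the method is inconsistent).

1

b = (8/3, -5/3)
c = (0, 5/2)
Σ b_i: 8/3·1 + (-5/3)·1 = 1 ✓
b·c: (-5/3)·5/2 = -25/6 ≠ 1/2 ⇒ order 1.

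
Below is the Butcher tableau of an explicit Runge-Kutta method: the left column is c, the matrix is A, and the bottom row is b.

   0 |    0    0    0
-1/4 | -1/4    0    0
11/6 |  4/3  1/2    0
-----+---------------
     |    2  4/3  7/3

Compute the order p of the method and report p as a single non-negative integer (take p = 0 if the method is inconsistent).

0

b = (2, 4/3, 7/3)
c = (0, -1/4, 11/6)
Ac = (0, 0, -1/8)
Σ b_i: 2·1 + 4/3·1 + 7/3·1 = 17/3 ≠ 1 ⇒ order 0.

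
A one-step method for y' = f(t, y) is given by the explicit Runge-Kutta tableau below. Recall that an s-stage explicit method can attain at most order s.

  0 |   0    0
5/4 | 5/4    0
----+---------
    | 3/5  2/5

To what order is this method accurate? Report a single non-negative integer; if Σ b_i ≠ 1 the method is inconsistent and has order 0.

2

b = (3/5, 2/5)
c = (0, 5/4)
Σ b_i: 3/5·1 + 2/5·1 = 1 ✓
b·c: 2/5·5/4 = 1/2 ✓; 2 stages ⇒ order 2.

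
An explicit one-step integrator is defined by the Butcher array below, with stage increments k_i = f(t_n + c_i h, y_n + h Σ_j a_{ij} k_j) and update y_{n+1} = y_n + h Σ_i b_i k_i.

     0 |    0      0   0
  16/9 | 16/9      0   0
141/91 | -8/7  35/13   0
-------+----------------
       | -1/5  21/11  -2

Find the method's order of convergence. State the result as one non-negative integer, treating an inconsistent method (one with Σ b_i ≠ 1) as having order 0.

b = (-1/5, 21/11, -2)
c = (0, 16/9, 141/91)
Ac = (0, 0, 560/117)
Σ b_i: (-1/5)·1 + 21/11·1 + (-2)·1 = -16/55 ≠ 1 ⇒ order 0.

0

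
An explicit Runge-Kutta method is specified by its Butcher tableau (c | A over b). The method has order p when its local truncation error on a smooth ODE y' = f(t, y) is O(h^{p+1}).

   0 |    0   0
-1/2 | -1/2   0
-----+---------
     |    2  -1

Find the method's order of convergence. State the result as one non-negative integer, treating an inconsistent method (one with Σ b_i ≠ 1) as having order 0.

2

b = (2, -1)
c = (0, -1/2)
Σ b_i: 2·1 + (-1)·1 = 1 ✓
b·c: (-1)·(-1/2) = 1/2 ✓; 2 stages ⇒ order 2.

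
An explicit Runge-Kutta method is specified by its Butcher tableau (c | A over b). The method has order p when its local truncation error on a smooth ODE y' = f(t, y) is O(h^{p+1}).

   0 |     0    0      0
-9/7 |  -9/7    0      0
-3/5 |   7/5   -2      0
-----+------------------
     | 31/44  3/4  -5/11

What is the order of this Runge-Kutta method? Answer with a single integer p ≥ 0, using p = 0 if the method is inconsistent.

1

b = (31/44, 3/4, -5/11)
c = (0, -9/7, -3/5)
Ac = (0, 0, 18/7)
Σ b_i: 31/44·1 + 3/4·1 + (-5/11)·1 = 1 ✓
b·c: 3/4·(-9/7) + (-5/11)·(-3/5) = -213/308 ≠ 1/2 ⇒ order 1.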